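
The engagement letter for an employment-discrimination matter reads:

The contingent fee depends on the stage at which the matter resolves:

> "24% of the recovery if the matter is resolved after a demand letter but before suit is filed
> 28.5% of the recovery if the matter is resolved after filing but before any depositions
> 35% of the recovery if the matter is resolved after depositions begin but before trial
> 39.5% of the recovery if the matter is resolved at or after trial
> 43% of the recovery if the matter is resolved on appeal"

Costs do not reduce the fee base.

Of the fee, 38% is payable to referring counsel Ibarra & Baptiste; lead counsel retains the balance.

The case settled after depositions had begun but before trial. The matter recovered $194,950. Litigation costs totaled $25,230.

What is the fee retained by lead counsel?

Fee base is the gross recovery, $194,950; costs are reimbursed separately.
The matter settled after depositions had begun but before trial, so the 35% rate applies.
$194,950 × 35% = $68,232.50
Referral share: 38% of $68,232.50 = $25,928.35; lead counsel retains $68,232.50 − $25,928.35 = $42,304.15.

$42,304.15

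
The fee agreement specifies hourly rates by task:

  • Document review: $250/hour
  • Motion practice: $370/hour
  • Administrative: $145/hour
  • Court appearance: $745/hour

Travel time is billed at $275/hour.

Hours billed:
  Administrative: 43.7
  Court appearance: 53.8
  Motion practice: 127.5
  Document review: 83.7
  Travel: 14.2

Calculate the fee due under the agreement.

Document review: 83.7 × $250 = $20,925.00
Motion practice: 127.5 × $370 = $47,175.00
Administrative: 43.7 × $145 = $6,336.50
Court appearance: 53.8 × $745 = $40,081.00
Subtotal: $20,925.00 + $47,175.00 + $6,336.50 + $40,081.00 = $114,517.50
Travel: 14.2 × $275 = $3,905.00
Total: $114,517.50 + $3,905.00 = $118,422.50

$118,422.50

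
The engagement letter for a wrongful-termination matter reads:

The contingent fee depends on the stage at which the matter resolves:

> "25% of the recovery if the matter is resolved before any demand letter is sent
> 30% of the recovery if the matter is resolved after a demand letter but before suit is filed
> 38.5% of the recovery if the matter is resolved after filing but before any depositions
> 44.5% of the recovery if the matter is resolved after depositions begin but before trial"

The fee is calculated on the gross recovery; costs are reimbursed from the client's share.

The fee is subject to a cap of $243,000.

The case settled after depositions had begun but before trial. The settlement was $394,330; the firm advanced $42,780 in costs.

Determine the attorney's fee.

Fee base is the gross recovery, $394,330; costs are reimbursed separately.
The matter settled after depositions had begun but before trial, so the 44.5% rate applies.
$394,330 × 44.5% = $175,476.85
$175,476.85 is under the $243,000 cap.

$175,476.85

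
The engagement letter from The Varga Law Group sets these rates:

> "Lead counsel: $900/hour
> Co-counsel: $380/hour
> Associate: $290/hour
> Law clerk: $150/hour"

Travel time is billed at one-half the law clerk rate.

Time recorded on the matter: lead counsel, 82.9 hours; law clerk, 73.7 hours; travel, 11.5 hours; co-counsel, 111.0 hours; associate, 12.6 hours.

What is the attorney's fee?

$132,361.50

Lead counsel: 82.9 × $900 = $74,610.00
Co-counsel: 111.0 × $380 = $42,180.00
Associate: 12.6 × $290 = $3,654.00
Law clerk: 73.7 × $150 = $11,055.00
Subtotal: $74,610.00 + $42,180.00 + $3,654.00 + $11,055.00 = $131,499.00
Travel: 11.5 × ($150 ÷ 2) = 11.5 × $75.00 = $862.50
Total: $131,499.00 + $862.50 = $132,361.50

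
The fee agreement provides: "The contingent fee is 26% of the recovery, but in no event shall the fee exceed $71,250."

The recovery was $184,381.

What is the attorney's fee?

26% of $184,381 = $47,939.06
That is under the $71,250 cap.

$47,939.06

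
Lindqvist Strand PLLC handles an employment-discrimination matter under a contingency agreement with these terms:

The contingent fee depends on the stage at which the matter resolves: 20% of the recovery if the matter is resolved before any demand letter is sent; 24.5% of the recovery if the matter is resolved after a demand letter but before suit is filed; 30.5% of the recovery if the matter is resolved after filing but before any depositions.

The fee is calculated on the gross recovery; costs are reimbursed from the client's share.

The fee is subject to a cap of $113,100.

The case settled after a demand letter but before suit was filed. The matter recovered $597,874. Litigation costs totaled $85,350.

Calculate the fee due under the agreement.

$113,100.00

Fee base is the gross recovery, $597,874; costs are reimbursed separately.
The matter settled after a demand letter but before suit was filed, so the 24.5% rate applies.
$597,874 × 24.5% = $146,479.13
$146,479.13 exceeds the $113,100 cap, so the fee is capped at $113,100.00.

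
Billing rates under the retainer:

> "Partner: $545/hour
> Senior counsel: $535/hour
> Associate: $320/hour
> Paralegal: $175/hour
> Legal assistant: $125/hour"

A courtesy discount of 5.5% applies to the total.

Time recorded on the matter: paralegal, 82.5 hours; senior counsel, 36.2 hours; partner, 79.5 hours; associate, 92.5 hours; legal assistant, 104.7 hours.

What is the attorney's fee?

Partner: 79.5 × $545 = $43,327.50
Senior counsel: 36.2 × $535 = $19,367.00
Associate: 92.5 × $320 = $29,600.00
Paralegal: 82.5 × $175 = $14,437.50
Legal assistant: 104.7 × $125 = $13,087.50
Subtotal: $119,819.50
Less 5.5% discount: −$6,590.07
Total: $119,819.50 − $6,590.07 = $113,229.43

$113,229.43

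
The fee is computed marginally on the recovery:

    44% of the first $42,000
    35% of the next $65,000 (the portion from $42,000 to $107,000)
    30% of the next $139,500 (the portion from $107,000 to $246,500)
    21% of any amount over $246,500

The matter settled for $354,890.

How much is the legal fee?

First $42,000 at 44% = $18,480.00
Next $65,000 at 35% = $22,750.00
Next $139,500 at 30% = $41,850.00
Remaining $108,390 at 21% = $22,761.90
Fee: $18,480.00 + $22,750.00 + $41,850.00 + $22,761.90 = $105,841.90

$105,841.90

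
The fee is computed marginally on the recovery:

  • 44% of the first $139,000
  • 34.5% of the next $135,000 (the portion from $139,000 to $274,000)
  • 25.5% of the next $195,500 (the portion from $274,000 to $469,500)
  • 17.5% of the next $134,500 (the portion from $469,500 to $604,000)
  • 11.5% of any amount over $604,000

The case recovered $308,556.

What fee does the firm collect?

$116,546.78

First $139,000 at 44% = $61,160.00
Next $135,000 at 34.5% = $46,575.00
Remaining $34,556 at 25.5% = $8,811.78
Fee: $61,160.00 + $46,575.00 + $8,811.78 = $116,546.78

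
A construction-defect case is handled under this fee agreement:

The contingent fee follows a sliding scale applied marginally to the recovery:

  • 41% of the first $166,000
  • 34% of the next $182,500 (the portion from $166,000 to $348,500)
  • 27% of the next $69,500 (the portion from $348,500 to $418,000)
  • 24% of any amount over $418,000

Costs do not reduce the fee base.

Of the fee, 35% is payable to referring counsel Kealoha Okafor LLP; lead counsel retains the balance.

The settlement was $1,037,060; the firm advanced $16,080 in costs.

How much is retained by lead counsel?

$193,342.11

Fee base is the gross recovery, $1,037,060; costs are reimbursed separately.
First $166,000 at 41% = $68,060.00
Next $182,500 at 34% = $62,050.00
Next $69,500 at 27% = $18,765.00
Remaining $619,060 at 24% = $148,574.40
Fee: $68,060.00 + $62,050.00 + $18,765.00 + $148,574.40 = $297,449.40
Referral share: 35% of $297,449.40 = $104,107.29; lead counsel retains $297,449.40 − $104,107.29 = $193,342.11.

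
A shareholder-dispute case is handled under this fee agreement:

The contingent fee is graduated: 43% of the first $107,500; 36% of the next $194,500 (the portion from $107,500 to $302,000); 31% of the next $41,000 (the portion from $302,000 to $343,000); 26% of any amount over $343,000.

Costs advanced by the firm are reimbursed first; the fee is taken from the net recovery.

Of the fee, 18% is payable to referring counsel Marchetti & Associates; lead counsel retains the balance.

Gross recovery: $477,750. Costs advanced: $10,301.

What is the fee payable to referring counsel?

$29,036.11

Fee base (net of costs): $477,750 − $10,301 = $467,449
First $107,500 at 43% = $46,225.00
Next $194,500 at 36% = $70,020.00
Next $41,000 at 31% = $12,710.00
Remaining $124,449 at 26% = $32,356.74
Fee: $46,225.00 + $70,020.00 + $12,710.00 + $32,356.74 = $161,311.74
Referral share: 18% of $161,311.74 = $29,036.11; lead counsel retains $161,311.74 − $29,036.11 = $132,275.63.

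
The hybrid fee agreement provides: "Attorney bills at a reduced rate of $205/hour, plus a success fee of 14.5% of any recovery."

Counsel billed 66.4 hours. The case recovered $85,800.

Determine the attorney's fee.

Hourly: 66.4 × $205 = $13,612.00
Success fee: 14.5% of $85,800 = $12,441.00
Total: $13,612.00 + $12,441.00 = $26,053.00

$26,053.00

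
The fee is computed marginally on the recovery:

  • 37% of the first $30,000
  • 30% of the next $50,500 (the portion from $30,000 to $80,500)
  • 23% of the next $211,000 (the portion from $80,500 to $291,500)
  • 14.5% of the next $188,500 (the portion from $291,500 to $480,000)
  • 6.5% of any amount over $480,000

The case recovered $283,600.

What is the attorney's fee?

First $30,000 at 37% = $11,100.00
Next $50,500 at 30% = $15,150.00
Remaining $203,100 at 23% = $46,713.00
Fee: $11,100.00 + $15,150.00 + $46,713.00 = $72,963.00

$72,963.00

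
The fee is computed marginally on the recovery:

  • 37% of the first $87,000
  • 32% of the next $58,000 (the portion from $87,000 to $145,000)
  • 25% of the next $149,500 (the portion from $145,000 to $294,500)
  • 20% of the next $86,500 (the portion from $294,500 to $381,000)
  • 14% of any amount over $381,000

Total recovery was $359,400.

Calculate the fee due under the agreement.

First $87,000 at 37% = $32,190.00
Next $58,000 at 32% = $18,560.00
Next $149,500 at 25% = $37,375.00
Remaining $64,900 at 20% = $12,980.00
Fee: $32,190.00 + $18,560.00 + $37,375.00 + $12,980.00 = $101,105.00

$101,105.00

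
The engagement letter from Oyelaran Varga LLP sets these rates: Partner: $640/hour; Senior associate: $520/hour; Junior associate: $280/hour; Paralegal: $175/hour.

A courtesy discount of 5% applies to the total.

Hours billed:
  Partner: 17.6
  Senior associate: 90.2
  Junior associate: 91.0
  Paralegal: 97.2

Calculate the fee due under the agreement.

$95,625.10

Partner: 17.6 × $640 = $11,264.00
Senior associate: 90.2 × $520 = $46,904.00
Junior associate: 91.0 × $280 = $25,480.00
Paralegal: 97.2 × $175 = $17,010.00
Subtotal: $100,658.00
Less 5% discount: −$5,032.90
Total: $100,658.00 − $5,032.90 = $95,625.10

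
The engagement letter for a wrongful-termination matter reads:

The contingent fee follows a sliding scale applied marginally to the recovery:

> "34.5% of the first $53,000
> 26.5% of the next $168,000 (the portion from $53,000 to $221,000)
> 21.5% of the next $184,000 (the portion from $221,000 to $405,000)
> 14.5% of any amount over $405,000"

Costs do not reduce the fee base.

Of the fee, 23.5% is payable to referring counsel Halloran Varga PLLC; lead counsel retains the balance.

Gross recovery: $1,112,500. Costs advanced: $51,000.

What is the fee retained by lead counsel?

Fee base is the gross recovery, $1,112,500; costs are reimbursed separately.
First $53,000 at 34.5% = $18,285.00
Next $168,000 at 26.5% = $44,520.00
Next $184,000 at 21.5% = $39,560.00
Remaining $707,500 at 14.5% = $102,587.50
Fee: $18,285.00 + $44,520.00 + $39,560.00 + $102,587.50 = $204,952.50
Referral share: 23.5% of $204,952.50 = $48,163.84; lead counsel retains $204,952.50 − $48,163.84 = $156,788.66.

$156,788.66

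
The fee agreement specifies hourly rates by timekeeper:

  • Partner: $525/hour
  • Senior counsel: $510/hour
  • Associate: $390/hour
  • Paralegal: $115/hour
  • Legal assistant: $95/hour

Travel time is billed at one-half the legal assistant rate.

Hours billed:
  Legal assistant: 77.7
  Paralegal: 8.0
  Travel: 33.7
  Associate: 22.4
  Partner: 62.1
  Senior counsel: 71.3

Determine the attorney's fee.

Partner: 62.1 × $525 = $32,602.50
Senior counsel: 71.3 × $510 = $36,363.00
Associate: 22.4 × $390 = $8,736.00
Paralegal: 8.0 × $115 = $920.00
Legal assistant: 77.7 × $95 = $7,381.50
Subtotal: $32,602.50 + $36,363.00 + $8,736.00 + $920.00 + $7,381.50 = $86,003.00
Travel: 33.7 × ($95 ÷ 2) = 33.7 × $47.50 = $1,600.75
Total: $86,003.00 + $1,600.75 = $87,603.75

$87,603.75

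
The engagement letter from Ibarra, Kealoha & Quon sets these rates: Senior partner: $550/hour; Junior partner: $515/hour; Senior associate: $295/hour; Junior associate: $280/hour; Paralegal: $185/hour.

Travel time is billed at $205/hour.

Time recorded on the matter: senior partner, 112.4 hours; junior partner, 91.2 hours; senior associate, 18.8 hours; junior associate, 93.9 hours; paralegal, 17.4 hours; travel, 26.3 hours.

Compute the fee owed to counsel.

$149,236.50

Senior partner: 112.4 × $550 = $61,820.00
Junior partner: 91.2 × $515 = $46,968.00
Senior associate: 18.8 × $295 = $5,546.00
Junior associate: 93.9 × $280 = $26,292.00
Paralegal: 17.4 × $185 = $3,219.00
Subtotal: $61,820.00 + $46,968.00 + $5,546.00 + $26,292.00 + $3,219.00 = $143,845.00
Travel: 26.3 × $205 = $5,391.50
Total: $143,845.00 + $5,391.50 = $149,236.50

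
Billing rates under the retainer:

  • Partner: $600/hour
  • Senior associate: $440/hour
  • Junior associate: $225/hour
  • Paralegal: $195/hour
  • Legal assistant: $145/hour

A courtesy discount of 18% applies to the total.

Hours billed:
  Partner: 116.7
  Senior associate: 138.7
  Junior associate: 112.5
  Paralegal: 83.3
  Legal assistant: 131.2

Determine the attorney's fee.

Partner: 116.7 × $600 = $70,020.00
Senior associate: 138.7 × $440 = $61,028.00
Junior associate: 112.5 × $225 = $25,312.50
Paralegal: 83.3 × $195 = $16,243.50
Legal assistant: 131.2 × $145 = $19,024.00
Subtotal: $191,628.00
Less 18% discount: −$34,493.04
Total: $191,628.00 − $34,493.04 = $157,134.96

$157,134.96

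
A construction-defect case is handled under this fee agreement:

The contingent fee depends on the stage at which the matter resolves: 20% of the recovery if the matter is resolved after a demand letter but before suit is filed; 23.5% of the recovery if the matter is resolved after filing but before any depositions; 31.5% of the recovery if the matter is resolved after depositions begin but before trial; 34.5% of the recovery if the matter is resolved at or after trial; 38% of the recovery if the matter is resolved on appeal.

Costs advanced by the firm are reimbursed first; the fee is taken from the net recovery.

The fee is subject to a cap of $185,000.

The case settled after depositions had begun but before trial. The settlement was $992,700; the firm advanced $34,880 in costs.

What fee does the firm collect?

$185,000.00

Fee base (net of costs): $992,700 − $34,880 = $957,820
The matter settled after depositions had begun but before trial, so the 31.5% rate applies.
$957,820 × 31.5% = $301,713.30
$301,713.30 exceeds the $185,000 cap, so the fee is capped at $185,000.00.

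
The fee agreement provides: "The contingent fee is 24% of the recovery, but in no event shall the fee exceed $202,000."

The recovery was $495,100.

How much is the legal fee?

$118,824.00

24% of $495,100 = $118,824.00
That is under the $202,000 cap.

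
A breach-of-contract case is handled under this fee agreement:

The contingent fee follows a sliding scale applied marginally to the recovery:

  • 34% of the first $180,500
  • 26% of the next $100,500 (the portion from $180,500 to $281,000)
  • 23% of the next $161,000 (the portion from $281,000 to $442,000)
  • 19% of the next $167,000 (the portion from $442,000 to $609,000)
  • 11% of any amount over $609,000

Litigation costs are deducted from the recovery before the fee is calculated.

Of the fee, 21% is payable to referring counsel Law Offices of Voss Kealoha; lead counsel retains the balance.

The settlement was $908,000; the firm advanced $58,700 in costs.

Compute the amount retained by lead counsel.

Fee base (net of costs): $908,000 − $58,700 = $849,300
First $180,500 at 34% = $61,370.00
Next $100,500 at 26% = $26,130.00
Next $161,000 at 23% = $37,030.00
Next $167,000 at 19% = $31,730.00
Remaining $240,300 at 11% = $26,433.00
Fee: $61,370.00 + $26,130.00 + $37,030.00 + $31,730.00 + $26,433.00 = $182,693.00
Referral share: 21% of $182,693.00 = $38,365.53; lead counsel retains $182,693.00 − $38,365.53 = $144,327.47.

$144,327.47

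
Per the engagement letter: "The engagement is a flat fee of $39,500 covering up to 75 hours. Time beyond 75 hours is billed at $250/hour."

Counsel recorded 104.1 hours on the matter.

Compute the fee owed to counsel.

Flat fee: $39,500.00
Excess hours: 104.1 − 75 = 29.1
Overrun: 29.1 × $250 = $7,275.00
Total: $39,500.00 + $7,275.00 = $46,775.00

$46,775.00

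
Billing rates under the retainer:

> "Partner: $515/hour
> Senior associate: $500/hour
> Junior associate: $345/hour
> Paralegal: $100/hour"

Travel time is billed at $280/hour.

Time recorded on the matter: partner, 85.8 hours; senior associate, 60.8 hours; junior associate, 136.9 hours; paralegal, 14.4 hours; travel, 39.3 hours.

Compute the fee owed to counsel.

$134,261.50

Partner: 85.8 × $515 = $44,187.00
Senior associate: 60.8 × $500 = $30,400.00
Junior associate: 136.9 × $345 = $47,230.50
Paralegal: 14.4 × $100 = $1,440.00
Subtotal: $44,187.00 + $30,400.00 + $47,230.50 + $1,440.00 = $123,257.50
Travel: 39.3 × $280 = $11,004.00
Total: $123,257.50 + $11,004.00 = $134,261.50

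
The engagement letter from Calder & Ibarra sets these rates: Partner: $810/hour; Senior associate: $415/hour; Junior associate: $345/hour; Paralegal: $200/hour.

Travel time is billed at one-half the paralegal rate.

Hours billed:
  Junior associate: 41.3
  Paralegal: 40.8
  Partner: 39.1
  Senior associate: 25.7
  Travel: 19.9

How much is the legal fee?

Partner: 39.1 × $810 = $31,671.00
Senior associate: 25.7 × $415 = $10,665.50
Junior associate: 41.3 × $345 = $14,248.50
Paralegal: 40.8 × $200 = $8,160.00
Subtotal: $31,671.00 + $10,665.50 + $14,248.50 + $8,160.00 = $64,745.00
Travel: 19.9 × ($200 ÷ 2) = 19.9 × $100.00 = $1,990.00
Total: $64,745.00 + $1,990.00 = $66,735.00

$66,735.00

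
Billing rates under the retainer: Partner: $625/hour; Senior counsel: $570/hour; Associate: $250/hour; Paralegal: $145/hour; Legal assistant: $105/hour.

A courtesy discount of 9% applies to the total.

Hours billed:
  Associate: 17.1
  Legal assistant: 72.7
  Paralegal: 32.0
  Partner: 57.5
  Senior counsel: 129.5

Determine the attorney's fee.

$114,933.91

Partner: 57.5 × $625 = $35,937.50
Senior counsel: 129.5 × $570 = $73,815.00
Associate: 17.1 × $250 = $4,275.00
Paralegal: 32.0 × $145 = $4,640.00
Legal assistant: 72.7 × $105 = $7,633.50
Subtotal: $126,301.00
Less 9% discount: −$11,367.09
Total: $126,301.00 − $11,367.09 = $114,933.91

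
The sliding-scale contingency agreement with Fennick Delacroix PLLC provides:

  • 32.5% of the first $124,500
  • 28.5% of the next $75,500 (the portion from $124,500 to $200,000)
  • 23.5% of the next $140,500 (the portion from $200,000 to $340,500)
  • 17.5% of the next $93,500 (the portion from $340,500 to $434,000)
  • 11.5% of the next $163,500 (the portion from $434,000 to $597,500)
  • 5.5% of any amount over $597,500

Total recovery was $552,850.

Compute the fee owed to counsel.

$125,027.75

First $124,500 at 32.5% = $40,462.50
Next $75,500 at 28.5% = $21,517.50
Next $140,500 at 23.5% = $33,017.50
Next $93,500 at 17.5% = $16,362.50
Remaining $118,850 at 11.5% = $13,667.75
Fee: $40,462.50 + $21,517.50 + $33,017.50 + $16,362.50 + $13,667.75 = $125,027.75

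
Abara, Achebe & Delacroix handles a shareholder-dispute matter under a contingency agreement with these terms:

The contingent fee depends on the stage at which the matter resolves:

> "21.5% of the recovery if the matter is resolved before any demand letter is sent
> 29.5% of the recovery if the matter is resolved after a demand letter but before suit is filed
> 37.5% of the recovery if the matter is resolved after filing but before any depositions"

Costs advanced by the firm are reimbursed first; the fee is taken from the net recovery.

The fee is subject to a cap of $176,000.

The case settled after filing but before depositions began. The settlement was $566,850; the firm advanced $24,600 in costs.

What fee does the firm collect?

Fee base (net of costs): $566,850 − $24,600 = $542,250
The matter settled after filing but before depositions began, so the 37.5% rate applies.
$542,250 × 37.5% = $203,343.75
$203,343.75 exceeds the $176,000 cap, so the fee is capped at $176,000.00.

$176,000.00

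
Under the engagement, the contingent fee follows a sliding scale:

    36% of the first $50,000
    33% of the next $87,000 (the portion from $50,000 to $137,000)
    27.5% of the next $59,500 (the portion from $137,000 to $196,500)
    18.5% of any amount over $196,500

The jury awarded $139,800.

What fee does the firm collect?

First $50,000 at 36% = $18,000.00
Next $87,000 at 33% = $28,710.00
Remaining $2,800 at 27.5% = $770.00
Fee: $18,000.00 + $28,710.00 + $770.00 = $47,480.00

$47,480.00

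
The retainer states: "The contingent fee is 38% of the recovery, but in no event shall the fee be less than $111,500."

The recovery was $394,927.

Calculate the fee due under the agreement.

38% of $394,927 = $150,072.26
That exceeds the $111,500 minimum.

$150,072.26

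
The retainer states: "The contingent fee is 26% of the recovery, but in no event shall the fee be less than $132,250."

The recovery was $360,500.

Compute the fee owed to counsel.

26% of $360,500 = $93,730.00
That is below the $132,250 minimum, so the minimum applies.

$132,250.00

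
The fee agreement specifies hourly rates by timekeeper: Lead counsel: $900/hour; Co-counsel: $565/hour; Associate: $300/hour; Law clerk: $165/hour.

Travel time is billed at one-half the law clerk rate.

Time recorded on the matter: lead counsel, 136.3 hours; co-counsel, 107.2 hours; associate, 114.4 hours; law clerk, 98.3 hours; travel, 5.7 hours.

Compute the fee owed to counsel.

Lead counsel: 136.3 × $900 = $122,670.00
Co-counsel: 107.2 × $565 = $60,568.00
Associate: 114.4 × $300 = $34,320.00
Law clerk: 98.3 × $165 = $16,219.50
Subtotal: $122,670.00 + $60,568.00 + $34,320.00 + $16,219.50 = $233,777.50
Travel: 5.7 × ($165 ÷ 2) = 5.7 × $82.50 = $470.25
Total: $233,777.50 + $470.25 = $234,247.75

$234,247.75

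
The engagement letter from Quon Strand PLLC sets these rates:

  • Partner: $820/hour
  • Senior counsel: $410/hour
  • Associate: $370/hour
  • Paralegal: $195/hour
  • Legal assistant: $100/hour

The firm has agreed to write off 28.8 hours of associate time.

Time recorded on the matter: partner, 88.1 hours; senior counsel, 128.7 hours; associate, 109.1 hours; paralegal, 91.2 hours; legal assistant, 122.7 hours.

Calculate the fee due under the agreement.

Partner: 88.1 × $820 = $72,242.00
Senior counsel: 128.7 × $410 = $52,767.00
Associate: 109.1 × $370 = $40,367.00
Paralegal: 91.2 × $195 = $17,784.00
Legal assistant: 122.7 × $100 = $12,270.00
Subtotal: $195,430.00
Write-off: 28.8 × $370 = $10,656.00
Total: $195,430.00 − $10,656.00 = $184,774.00

$184,774.00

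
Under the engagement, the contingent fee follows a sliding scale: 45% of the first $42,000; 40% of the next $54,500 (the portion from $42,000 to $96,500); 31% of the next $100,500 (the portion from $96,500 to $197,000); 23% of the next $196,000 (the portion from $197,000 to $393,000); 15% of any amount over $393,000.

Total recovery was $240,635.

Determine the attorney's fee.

$81,891.05

First $42,000 at 45% = $18,900.00
Next $54,500 at 40% = $21,800.00
Next $100,500 at 31% = $31,155.00
Remaining $43,635 at 23% = $10,036.05
Fee: $18,900.00 + $21,800.00 + $31,155.00 + $10,036.05 = $81,891.05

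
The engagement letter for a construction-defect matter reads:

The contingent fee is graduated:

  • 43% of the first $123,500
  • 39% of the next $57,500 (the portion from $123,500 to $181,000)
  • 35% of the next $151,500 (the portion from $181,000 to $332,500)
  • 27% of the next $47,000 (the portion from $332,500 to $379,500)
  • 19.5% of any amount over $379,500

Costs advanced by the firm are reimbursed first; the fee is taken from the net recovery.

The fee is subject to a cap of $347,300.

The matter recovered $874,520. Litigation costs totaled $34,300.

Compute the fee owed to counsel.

Fee base (net of costs): $874,520 − $34,300 = $840,220
First $123,500 at 43% = $53,105.00
Next $57,500 at 39% = $22,425.00
Next $151,500 at 35% = $53,025.00
Next $47,000 at 27% = $12,690.00
Remaining $460,720 at 19.5% = $89,840.40
Fee: $53,105.00 + $22,425.00 + $53,025.00 + $12,690.00 + $89,840.40 = $231,085.40
$231,085.40 is under the $347,300 cap.

$231,085.40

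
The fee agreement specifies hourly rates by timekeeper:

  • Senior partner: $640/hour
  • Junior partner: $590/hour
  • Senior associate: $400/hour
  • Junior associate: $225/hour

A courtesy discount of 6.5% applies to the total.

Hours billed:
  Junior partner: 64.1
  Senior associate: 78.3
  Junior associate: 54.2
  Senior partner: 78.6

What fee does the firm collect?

Senior partner: 78.6 × $640 = $50,304.00
Junior partner: 64.1 × $590 = $37,819.00
Senior associate: 78.3 × $400 = $31,320.00
Junior associate: 54.2 × $225 = $12,195.00
Subtotal: $131,638.00
Less 6.5% discount: −$8,556.47
Total: $131,638.00 − $8,556.47 = $123,081.53

$123,081.53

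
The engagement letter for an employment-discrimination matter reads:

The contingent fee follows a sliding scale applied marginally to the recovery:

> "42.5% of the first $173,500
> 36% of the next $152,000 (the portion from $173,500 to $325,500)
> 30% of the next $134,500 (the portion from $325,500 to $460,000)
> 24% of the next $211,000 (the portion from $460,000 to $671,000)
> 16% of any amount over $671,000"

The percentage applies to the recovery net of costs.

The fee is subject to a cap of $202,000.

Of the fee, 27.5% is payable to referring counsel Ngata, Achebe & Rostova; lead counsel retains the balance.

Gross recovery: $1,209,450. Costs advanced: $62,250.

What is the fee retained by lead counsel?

Fee base (net of costs): $1,209,450 − $62,250 = $1,147,200
First $173,500 at 42.5% = $73,737.50
Next $152,000 at 36% = $54,720.00
Next $134,500 at 30% = $40,350.00
Next $211,000 at 24% = $50,640.00
Remaining $476,200 at 16% = $76,192.00
Fee: $73,737.50 + $54,720.00 + $40,350.00 + $50,640.00 + $76,192.00 = $295,639.50
$295,639.50 exceeds the $202,000 cap, so the fee is capped at $202,000.00.
Referral share: 27.5% of $202,000.00 = $55,550.00; lead counsel retains $202,000.00 − $55,550.00 = $146,450.00.

$146,450.00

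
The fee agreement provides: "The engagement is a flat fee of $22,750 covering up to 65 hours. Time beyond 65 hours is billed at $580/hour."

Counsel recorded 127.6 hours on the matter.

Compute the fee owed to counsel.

Flat fee: $22,750.00
Excess hours: 127.6 − 65 = 62.6
Overrun: 62.6 × $580 = $36,308.00
Total: $22,750.00 + $36,308.00 = $59,058.00

$59,058.00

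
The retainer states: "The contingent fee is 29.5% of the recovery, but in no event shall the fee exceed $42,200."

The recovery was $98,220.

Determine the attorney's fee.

29.5% of $98,220 = $28,974.90
That is under the $42,200 cap.

$28,974.90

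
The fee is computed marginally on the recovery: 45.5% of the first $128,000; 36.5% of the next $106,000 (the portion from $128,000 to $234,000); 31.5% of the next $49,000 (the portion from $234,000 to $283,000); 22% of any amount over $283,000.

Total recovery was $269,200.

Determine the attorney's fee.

$108,018.00

First $128,000 at 45.5% = $58,240.00
Next $106,000 at 36.5% = $38,690.00
Remaining $35,200 at 31.5% = $11,088.00
Fee: $58,240.00 + $38,690.00 + $11,088.00 = $108,018.00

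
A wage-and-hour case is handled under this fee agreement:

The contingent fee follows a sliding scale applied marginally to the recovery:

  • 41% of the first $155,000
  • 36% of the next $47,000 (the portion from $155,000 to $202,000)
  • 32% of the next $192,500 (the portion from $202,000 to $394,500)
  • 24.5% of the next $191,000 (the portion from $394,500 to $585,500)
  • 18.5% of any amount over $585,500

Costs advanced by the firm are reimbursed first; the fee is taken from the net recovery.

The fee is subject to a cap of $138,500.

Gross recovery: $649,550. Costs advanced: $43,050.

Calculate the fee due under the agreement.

Fee base (net of costs): $649,550 − $43,050 = $606,500
First $155,000 at 41% = $63,550.00
Next $47,000 at 36% = $16,920.00
Next $192,500 at 32% = $61,600.00
Next $191,000 at 24.5% = $46,795.00
Remaining $21,000 at 18.5% = $3,885.00
Fee: $63,550.00 + $16,920.00 + $61,600.00 + $46,795.00 + $3,885.00 = $192,750.00
$192,750.00 exceeds the $138,500 cap, so the fee is capped at $138,500.00.

$138,500.00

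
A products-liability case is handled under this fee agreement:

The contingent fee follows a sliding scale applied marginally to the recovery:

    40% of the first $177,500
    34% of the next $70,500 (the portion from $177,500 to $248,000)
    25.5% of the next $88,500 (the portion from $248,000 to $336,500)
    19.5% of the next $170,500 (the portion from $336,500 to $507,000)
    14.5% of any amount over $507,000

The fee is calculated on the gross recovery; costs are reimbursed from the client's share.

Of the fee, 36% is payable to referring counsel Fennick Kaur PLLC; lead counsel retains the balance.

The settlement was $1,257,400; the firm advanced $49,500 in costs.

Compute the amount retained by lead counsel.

Fee base is the gross recovery, $1,257,400; costs are reimbursed separately.
First $177,500 at 40% = $71,000.00
Next $70,500 at 34% = $23,970.00
Next $88,500 at 25.5% = $22,567.50
Next $170,500 at 19.5% = $33,247.50
Remaining $750,400 at 14.5% = $108,808.00
Fee: $71,000.00 + $23,970.00 + $22,567.50 + $33,247.50 + $108,808.00 = $259,593.00
Referral share: 36% of $259,593.00 = $93,453.48; lead counsel retains $259,593.00 − $93,453.48 = $166,139.52.

$166,139.52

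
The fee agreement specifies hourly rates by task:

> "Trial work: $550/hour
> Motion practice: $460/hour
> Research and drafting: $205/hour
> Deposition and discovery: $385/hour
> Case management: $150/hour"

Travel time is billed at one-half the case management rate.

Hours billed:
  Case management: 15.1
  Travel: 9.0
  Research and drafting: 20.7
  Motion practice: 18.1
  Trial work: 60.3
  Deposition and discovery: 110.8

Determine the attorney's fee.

Trial work: 60.3 × $550 = $33,165.00
Motion practice: 18.1 × $460 = $8,326.00
Research and drafting: 20.7 × $205 = $4,243.50
Deposition and discovery: 110.8 × $385 = $42,658.00
Case management: 15.1 × $150 = $2,265.00
Subtotal: $33,165.00 + $8,326.00 + $4,243.50 + $42,658.00 + $2,265.00 = $90,657.50
Travel: 9.0 × ($150 ÷ 2) = 9.0 × $75.00 = $675.00
Total: $90,657.50 + $675.00 = $91,332.50

$91,332.50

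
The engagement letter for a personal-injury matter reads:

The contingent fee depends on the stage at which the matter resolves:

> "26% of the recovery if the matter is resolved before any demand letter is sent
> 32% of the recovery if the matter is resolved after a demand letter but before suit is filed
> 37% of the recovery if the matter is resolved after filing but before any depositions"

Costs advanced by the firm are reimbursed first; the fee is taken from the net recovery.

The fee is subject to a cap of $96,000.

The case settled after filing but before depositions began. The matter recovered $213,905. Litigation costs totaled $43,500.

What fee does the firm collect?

Fee base (net of costs): $213,905 − $43,500 = $170,405
The matter settled after filing but before depositions began, so the 37% rate applies.
$170,405 × 37% = $63,049.85
$63,049.85 is under the $96,000 cap.

$63,049.85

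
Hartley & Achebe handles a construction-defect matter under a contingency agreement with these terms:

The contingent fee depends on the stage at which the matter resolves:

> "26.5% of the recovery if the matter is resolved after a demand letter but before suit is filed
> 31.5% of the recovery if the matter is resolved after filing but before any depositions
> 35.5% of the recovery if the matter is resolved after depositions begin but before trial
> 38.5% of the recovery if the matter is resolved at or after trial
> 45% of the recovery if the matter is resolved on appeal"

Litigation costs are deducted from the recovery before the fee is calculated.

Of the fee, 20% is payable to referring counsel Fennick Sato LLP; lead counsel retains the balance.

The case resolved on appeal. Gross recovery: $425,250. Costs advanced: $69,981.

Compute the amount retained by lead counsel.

$127,896.84

Fee base (net of costs): $425,250 − $69,981 = $355,269
The matter resolved on appeal, so the 45% rate applies.
$355,269 × 45% = $159,871.05
Referral share: 20% of $159,871.05 = $31,974.21; lead counsel retains $159,871.05 − $31,974.21 = $127,896.84.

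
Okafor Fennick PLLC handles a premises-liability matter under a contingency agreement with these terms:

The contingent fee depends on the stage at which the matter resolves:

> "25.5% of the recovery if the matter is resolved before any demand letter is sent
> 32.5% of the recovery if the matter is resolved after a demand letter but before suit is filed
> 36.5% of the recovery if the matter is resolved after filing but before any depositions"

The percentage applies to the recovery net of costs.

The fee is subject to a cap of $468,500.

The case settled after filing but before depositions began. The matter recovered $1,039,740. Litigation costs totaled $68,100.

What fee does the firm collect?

$354,648.60

Fee base (net of costs): $1,039,740 − $68,100 = $971,640
The matter settled after filing but before depositions began, so the 36.5% rate applies.
$971,640 × 36.5% = $354,648.60
$354,648.60 is under the $468,500 cap.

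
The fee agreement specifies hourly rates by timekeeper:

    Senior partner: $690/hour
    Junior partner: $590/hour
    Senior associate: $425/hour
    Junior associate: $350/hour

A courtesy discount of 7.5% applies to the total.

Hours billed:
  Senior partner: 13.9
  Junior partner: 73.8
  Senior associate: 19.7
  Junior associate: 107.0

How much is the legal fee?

Senior partner: 13.9 × $690 = $9,591.00
Junior partner: 73.8 × $590 = $43,542.00
Senior associate: 19.7 × $425 = $8,372.50
Junior associate: 107.0 × $350 = $37,450.00
Subtotal: $98,955.50
Less 7.5% discount: −$7,421.66
Total: $98,955.50 − $7,421.66 = $91,533.84

$91,533.84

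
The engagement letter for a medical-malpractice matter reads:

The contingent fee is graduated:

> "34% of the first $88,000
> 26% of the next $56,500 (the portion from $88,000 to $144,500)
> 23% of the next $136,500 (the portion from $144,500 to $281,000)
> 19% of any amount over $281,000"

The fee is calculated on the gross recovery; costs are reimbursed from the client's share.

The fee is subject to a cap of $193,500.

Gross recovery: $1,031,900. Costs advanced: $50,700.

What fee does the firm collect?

$193,500.00

Fee base is the gross recovery, $1,031,900; costs are reimbursed separately.
First $88,000 at 34% = $29,920.00
Next $56,500 at 26% = $14,690.00
Next $136,500 at 23% = $31,395.00
Remaining $750,900 at 19% = $142,671.00
Fee: $29,920.00 + $14,690.00 + $31,395.00 + $142,671.00 = $218,676.00
$218,676.00 exceeds the $193,500 cap, so the fee is capped at $193,500.00.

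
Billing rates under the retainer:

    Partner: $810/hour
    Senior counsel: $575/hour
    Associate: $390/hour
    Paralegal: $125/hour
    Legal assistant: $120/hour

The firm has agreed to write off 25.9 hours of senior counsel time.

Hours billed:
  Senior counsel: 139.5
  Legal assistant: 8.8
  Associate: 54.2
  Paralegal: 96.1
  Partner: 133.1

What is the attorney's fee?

Partner: 133.1 × $810 = $107,811.00
Senior counsel: 139.5 × $575 = $80,212.50
Associate: 54.2 × $390 = $21,138.00
Paralegal: 96.1 × $125 = $12,012.50
Legal assistant: 8.8 × $120 = $1,056.00
Subtotal: $222,230.00
Write-off: 25.9 × $575 = $14,892.50
Total: $222,230.00 − $14,892.50 = $207,337.50

$207,337.50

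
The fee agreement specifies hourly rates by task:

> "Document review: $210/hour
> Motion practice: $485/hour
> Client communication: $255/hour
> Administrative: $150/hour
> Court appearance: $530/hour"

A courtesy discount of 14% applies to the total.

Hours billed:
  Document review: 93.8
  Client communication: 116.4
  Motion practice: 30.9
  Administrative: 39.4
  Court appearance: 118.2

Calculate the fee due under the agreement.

Document review: 93.8 × $210 = $19,698.00
Motion practice: 30.9 × $485 = $14,986.50
Client communication: 116.4 × $255 = $29,682.00
Administrative: 39.4 × $150 = $5,910.00
Court appearance: 118.2 × $530 = $62,646.00
Subtotal: $132,922.50
Less 14% discount: −$18,609.15
Total: $132,922.50 − $18,609.15 = $114,313.35

$114,313.35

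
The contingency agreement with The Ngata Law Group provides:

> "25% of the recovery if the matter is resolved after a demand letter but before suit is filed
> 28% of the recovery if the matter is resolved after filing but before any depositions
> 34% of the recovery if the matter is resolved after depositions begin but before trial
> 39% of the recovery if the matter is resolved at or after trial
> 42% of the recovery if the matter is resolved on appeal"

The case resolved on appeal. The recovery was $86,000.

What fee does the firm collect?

The matter resolved on appeal, so the 42% rate applies.
$86,000 × 42% = $36,120.00

$36,120.00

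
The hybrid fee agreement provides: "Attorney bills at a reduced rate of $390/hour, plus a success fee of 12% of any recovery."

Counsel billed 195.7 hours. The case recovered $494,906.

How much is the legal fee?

Hourly: 195.7 × $390 = $76,323.00
Success fee: 12% of $494,906 = $59,388.72
Total: $76,323.00 + $59,388.72 = $135,711.72

$135,711.72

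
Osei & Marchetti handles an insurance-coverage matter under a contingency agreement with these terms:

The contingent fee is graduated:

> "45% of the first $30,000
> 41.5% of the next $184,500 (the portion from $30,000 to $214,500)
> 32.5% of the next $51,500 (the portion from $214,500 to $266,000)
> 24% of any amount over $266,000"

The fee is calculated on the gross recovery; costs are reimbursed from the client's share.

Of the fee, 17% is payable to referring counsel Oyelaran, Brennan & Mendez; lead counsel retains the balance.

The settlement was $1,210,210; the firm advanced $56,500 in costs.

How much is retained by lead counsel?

Fee base is the gross recovery, $1,210,210; costs are reimbursed separately.
First $30,000 at 45% = $13,500.00
Next $184,500 at 41.5% = $76,567.50
Next $51,500 at 32.5% = $16,737.50
Remaining $944,210 at 24% = $226,610.40
Fee: $13,500.00 + $76,567.50 + $16,737.50 + $226,610.40 = $333,415.40
Referral share: 17% of $333,415.40 = $56,680.62; lead counsel retains $333,415.40 − $56,680.62 = $276,734.78.

$276,734.78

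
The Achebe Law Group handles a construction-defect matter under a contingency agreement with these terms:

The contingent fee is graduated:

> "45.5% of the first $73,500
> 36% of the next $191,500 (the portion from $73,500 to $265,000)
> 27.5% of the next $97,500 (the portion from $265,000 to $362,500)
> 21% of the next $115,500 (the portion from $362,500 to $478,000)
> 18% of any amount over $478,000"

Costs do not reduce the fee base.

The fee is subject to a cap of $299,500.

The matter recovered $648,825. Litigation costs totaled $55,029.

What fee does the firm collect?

Fee base is the gross recovery, $648,825; costs are reimbursed separately.
First $73,500 at 45.5% = $33,442.50
Next $191,500 at 36% = $68,940.00
Next $97,500 at 27.5% = $26,812.50
Next $115,500 at 21% = $24,255.00
Remaining $170,825 at 18% = $30,748.50
Fee: $33,442.50 + $68,940.00 + $26,812.50 + $24,255.00 + $30,748.50 = $184,198.50
$184,198.50 is under the $299,500 cap.

$184,198.50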